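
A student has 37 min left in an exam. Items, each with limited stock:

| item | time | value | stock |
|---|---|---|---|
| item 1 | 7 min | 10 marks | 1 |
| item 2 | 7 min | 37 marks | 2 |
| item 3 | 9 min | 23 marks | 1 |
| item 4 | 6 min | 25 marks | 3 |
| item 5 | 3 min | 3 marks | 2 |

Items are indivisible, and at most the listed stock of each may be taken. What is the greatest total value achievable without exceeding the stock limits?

Top feasible selections:
- 2×item 2 + 3×item 4 + 1×item 5: time 35, value 152
- 2×item 2 + 3×item 4: time 32, value 149
- 2×item 2 + 1×item 3 + 2×item 4: time 35, value 147
- 1×item 2 + 1×item 3 + 3×item 4 + 1×item 5: time 37, value 138
Best: 152 marks.

152 marks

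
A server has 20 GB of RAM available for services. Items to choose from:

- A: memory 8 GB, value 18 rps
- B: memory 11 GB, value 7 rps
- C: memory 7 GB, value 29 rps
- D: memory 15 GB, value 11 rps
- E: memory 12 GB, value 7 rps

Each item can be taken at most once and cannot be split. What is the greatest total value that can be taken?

47 rps

This is a 0/1 knapsack; check combinations near the capacity.
- A+C: memory 8+7=15, value 18+29=47
- B+C: memory 11+7=18, value 7+29=36
- C+E: memory 7+12=19, value 29+7=36
Best: 47 rps.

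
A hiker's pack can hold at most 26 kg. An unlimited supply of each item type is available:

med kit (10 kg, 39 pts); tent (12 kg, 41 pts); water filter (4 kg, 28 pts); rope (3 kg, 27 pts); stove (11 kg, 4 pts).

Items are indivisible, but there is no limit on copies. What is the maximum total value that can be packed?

218 pts

Best value-per-unit is rope at 27/3; filling with it alone gives 8×27 = 216.
Optimal mix: 2×water filter + 6×rope → weight 26, value 218.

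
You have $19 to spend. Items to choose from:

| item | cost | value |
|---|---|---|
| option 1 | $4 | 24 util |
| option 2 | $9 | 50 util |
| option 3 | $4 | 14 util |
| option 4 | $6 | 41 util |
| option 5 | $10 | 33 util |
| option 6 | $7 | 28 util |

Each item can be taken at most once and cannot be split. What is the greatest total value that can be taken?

115 util

This is a 0/1 knapsack; check combinations near the capacity.
- option 1+option 2+option 4: cost 4+9+6=19, value 24+50+41=115
- option 2+option 3+option 4: cost 9+4+6=19, value 50+14+41=105
- option 1+option 4+option 6: cost 4+6+7=17, value 24+41+28=93
Best: 115 util.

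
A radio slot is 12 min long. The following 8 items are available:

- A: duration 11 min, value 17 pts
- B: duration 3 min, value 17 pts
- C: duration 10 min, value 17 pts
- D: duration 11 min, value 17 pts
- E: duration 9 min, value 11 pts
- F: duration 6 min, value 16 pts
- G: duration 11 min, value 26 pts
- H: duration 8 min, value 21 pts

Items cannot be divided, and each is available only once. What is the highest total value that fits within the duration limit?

Check high-value combinations within 12 min:
- B+H: duration 3+8=11, value 17+21=38
- B+F: duration 3+6=9, value 17+16=33
- B+E: duration 3+9=12, value 17+11=28
- G: duration 11, value 26
Best: 38 pts.

38 pts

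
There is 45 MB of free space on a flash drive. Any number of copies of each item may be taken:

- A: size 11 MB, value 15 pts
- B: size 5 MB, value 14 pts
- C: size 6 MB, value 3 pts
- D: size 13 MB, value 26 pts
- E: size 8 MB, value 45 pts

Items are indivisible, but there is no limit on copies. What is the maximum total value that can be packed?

Best value-per-unit is E at 45/8; filling with it alone gives 5×45 = 225.
Optimal mix: 1×B + 5×E → size 45, value 239.

239 pts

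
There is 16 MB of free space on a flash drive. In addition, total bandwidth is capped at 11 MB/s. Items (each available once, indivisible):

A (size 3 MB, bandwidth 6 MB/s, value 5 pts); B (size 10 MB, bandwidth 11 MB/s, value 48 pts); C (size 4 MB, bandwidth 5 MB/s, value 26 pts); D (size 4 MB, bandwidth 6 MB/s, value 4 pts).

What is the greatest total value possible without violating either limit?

Feasible sets respecting both limits:
- B: size 10, bandwidth 11, value 48
- A+C: size 7, bandwidth 11, value 31
- C+D: size 8, bandwidth 11, value 30
Best: 48 pts.

48 pts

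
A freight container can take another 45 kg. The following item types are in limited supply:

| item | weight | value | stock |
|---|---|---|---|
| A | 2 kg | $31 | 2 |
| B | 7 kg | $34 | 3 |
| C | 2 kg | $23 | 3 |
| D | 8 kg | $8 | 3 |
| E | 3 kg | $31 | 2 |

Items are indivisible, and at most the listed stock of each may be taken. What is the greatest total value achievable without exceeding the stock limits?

Top feasible selections:
- 2×A + 3×B + 3×C + 1×D + 2×E: weight 45, value 303
- 2×A + 3×B + 3×C + 2×E: weight 37, value 295
- 2×A + 3×B + 2×C + 1×D + 2×E: weight 43, value 280
- 2×A + 3×B + 2×C + 2×E: weight 35, value 272
Best: $303.

$303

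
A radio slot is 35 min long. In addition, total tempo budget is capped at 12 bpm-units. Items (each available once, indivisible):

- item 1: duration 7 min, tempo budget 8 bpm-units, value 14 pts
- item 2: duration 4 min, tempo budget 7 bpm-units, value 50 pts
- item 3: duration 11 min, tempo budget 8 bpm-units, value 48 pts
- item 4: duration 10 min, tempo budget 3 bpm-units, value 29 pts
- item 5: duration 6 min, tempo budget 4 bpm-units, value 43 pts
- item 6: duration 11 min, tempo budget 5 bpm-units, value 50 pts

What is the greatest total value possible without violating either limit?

Feasible sets respecting both limits:
- item 4+item 5+item 6: duration 27, tempo budget 12, value 122
- item 2+item 6: duration 15, tempo budget 12, value 100
- item 2+item 5: duration 10, tempo budget 11, value 93
Best: 122 pts.

122 pts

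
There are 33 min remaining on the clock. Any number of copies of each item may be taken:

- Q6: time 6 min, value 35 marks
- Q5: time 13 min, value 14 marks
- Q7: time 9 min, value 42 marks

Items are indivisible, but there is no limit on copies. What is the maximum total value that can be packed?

Best value-per-unit is Q6 at 35/6; filling with it alone gives 5×35 = 175.
Optimal mix: 4×Q6 + 1×Q7 → time 33, value 182.

182 marks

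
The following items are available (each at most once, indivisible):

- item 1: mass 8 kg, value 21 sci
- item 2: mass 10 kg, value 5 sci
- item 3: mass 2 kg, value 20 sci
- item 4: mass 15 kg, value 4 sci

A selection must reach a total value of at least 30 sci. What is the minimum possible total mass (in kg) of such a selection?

10

Subsets with value ≥ 30, sorted by total mass:
- item 1+item 3: mass 10, value 41
- item 1+item 2+item 3: mass 20, value 46
- item 1+item 3+item 4: mass 25, value 45
Minimum mass: 10 kg.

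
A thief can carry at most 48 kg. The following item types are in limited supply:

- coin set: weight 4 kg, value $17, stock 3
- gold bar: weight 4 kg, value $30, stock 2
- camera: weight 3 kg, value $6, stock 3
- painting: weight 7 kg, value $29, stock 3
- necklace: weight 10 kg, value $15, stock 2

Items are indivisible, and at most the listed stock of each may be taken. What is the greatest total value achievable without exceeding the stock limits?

Top feasible selections:
- 3×coin set + 2×gold bar + 2×camera + 3×painting: weight 47, value 210
- 3×coin set + 2×gold bar + 1×camera + 3×painting: weight 44, value 204
Best: $210.

$210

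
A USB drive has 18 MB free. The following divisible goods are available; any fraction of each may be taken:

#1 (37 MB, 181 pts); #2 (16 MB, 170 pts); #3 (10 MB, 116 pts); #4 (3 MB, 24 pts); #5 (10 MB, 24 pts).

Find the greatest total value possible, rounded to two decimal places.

Take in order of value per unit:
- #3 (116/10 per unit): all 10 → value 116, running total 116.00
- #2 (170/16 per unit): 8 of 16 → value 8×170/16 = 85.0000, running total 201.00
Total 201.00.

201.00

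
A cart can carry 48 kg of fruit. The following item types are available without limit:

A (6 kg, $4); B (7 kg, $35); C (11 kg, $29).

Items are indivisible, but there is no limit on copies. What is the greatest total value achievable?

Best value-per-unit is B at 35/7; filling with it alone gives 6×35 = 210.
Optimal mix: 1×A + 6×B → weight 48, value 214.

$214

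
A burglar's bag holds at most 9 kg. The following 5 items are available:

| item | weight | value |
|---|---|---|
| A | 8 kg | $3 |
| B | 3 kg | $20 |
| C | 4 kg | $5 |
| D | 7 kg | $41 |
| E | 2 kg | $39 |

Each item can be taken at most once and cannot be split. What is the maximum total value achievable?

$80

Check high-value combinations within 9 kg:
- D+E: weight 7+2=9, value 41+39=80
- B+C+E: weight 3+4+2=9, value 20+5+39=64
- B+E: weight 3+2=5, value 20+39=59
- C+E: weight 4+2=6, value 5+39=44
- D: weight 7, value 41
Best: $80.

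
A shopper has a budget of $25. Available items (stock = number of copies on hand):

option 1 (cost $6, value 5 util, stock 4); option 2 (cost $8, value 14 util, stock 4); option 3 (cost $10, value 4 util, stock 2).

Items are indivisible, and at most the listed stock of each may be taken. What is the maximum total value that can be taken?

42 util

Top feasible selections:
- 3×option 2: cost 24, value 42
- 1×option 1 + 2×option 2: cost 22, value 33
- 2×option 2: cost 16, value 28
Best: 42 util.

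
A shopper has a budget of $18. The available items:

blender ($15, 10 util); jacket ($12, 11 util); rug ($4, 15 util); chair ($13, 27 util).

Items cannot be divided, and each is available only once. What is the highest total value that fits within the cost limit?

Check high-value combinations within $18:
- rug+chair: cost 4+13=17, value 15+27=42
- chair: cost 13, value 27
- jacket+rug: cost 12+4=16, value 11+15=26
- rug: cost 4, value 15
- jacket: cost 12, value 11
Best: 42 util.

42 util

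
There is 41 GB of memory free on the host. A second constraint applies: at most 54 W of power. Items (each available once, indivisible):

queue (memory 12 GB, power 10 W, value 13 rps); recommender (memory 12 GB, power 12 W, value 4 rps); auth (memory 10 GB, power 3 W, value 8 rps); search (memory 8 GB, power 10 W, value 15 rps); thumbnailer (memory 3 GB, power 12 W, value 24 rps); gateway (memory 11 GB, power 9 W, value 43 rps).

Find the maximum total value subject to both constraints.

Feasible sets respecting both limits:
- queue+search+thumbnailer+gateway: memory 34, power 41, value 95
- auth+search+thumbnailer+gateway: memory 32, power 34, value 90
- queue+auth+thumbnailer+gateway: memory 36, power 34, value 88
Best: 95 rps.

95 rps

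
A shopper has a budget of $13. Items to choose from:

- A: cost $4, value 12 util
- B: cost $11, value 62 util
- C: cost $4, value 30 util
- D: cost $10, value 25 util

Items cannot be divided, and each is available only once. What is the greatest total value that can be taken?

62 util

Check high-value combinations within $13:
- B: cost 11, value 62
- A+C: cost 4+4=8, value 12+30=42
- C: cost 4, value 30
Best: 62 util.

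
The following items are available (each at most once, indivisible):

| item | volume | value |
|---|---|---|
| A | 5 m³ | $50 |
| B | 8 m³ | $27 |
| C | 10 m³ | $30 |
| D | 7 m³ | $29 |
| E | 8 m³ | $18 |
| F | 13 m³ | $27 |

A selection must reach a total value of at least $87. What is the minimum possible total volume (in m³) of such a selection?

Subsets with value ≥ 87, sorted by total volume:
- A+B+D: volume 20, value 106
- A+D+E: volume 20, value 97
Minimum volume: 20 m³.

20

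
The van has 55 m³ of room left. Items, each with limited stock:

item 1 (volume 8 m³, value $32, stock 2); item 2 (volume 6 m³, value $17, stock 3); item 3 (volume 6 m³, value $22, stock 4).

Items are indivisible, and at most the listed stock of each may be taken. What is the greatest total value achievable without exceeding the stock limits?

Top feasible selections:
- 2×item 1 + 2×item 2 + 4×item 3: volume 52, value 186
- 2×item 1 + 3×item 2 + 3×item 3: volume 52, value 181
Best: $186.

$186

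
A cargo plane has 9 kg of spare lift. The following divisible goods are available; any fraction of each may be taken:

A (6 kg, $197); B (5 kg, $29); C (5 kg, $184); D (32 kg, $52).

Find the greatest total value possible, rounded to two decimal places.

Take in order of value per unit:
- C (184/5 per unit): all 5 → value 184, running total 184.00
- A (197/6 per unit): 4 of 6 → value 4×197/6 = 131.3333, running total 315.33
Total 315.33.

315.33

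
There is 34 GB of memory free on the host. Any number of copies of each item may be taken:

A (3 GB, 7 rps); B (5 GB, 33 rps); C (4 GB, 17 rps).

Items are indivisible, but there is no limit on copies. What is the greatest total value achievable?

215 rps

Best value-per-unit is B at 33/5; filling with it alone gives 6×33 = 198.
Optimal mix: 6×B + 1×C → memory 34, value 215.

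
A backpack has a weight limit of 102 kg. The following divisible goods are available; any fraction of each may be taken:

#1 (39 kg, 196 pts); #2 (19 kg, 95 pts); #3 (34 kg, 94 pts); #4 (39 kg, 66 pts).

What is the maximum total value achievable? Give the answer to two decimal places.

Take in order of value per unit:
- #1 (196/39 per unit): all 39 → value 196, running total 196.00
- #2 (95/19 per unit): all 19 → value 95, running total 291.00
- #3 (94/34 per unit): all 34 → value 94, running total 385.00
- #4 (66/39 per unit): 10 of 39 → value 10×66/39 = 16.9231, running total 401.92
Total 401.92.

401.92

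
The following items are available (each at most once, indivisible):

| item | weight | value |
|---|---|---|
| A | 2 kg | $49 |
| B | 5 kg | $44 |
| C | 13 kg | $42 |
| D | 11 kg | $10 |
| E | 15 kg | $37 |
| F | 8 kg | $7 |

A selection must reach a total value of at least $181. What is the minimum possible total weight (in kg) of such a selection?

Subsets with value ≥ 181, sorted by total weight:
- A+B+C+D+E: weight 46, value 182
- A+B+C+D+E+F: weight 54, value 189
Minimum weight: 46 kg.

46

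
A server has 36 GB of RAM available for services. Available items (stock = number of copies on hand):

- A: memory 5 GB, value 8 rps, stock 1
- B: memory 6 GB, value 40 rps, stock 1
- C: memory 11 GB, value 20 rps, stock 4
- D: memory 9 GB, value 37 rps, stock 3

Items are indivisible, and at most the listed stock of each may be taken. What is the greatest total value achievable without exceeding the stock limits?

151 rps

Top feasible selections:
- 1×B + 3×D: memory 33, value 151
- 1×B + 1×C + 2×D: memory 35, value 134
- 1×A + 1×B + 2×D: memory 29, value 122
- 1×A + 3×D: memory 32, value 119
Best: 151 rps.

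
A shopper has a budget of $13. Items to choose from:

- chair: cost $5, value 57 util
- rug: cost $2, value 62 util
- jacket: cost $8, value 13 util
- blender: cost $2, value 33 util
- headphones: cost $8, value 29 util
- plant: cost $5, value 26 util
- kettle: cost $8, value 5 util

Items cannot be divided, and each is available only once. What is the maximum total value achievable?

152 util

Check high-value combinations within $13:
- chair+rug+blender: cost 5+2+2=9, value 57+62+33=152
- chair+rug+plant: cost 5+2+5=12, value 57+62+26=145
- rug+blender+headphones: cost 2+2+8=12, value 62+33+29=124
- rug+blender+plant: cost 2+2+5=9, value 62+33+26=121
- chair+rug: cost 5+2=7, value 57+62=119
Best: 152 util.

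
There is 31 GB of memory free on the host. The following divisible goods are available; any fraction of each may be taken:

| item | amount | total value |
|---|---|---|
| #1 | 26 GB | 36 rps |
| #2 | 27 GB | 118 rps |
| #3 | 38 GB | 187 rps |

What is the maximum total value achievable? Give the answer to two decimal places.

Take in order of value per unit:
- #3 (187/38 per unit): 31 of 38 → value 31×187/38 = 152.5526, running total 152.55
Total 152.55.

152.55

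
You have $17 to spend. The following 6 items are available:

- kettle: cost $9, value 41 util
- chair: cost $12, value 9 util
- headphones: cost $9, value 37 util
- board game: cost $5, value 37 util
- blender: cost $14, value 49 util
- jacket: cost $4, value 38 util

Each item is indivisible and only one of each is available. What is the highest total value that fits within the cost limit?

79 util

Check high-value combinations within $17:
- kettle+jacket: cost 9+4=13, value 41+38=79
- kettle+board game: cost 9+5=14, value 41+37=78
- board game+jacket: cost 5+4=9, value 37+38=75
- headphones+jacket: cost 9+4=13, value 37+38=75
Best: 79 util.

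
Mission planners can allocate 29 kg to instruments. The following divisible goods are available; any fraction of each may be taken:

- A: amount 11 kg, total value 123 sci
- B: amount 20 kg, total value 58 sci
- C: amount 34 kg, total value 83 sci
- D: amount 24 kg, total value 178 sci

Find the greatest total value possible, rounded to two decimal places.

256.50

Take in order of value per unit:
- A (123/11 per unit): all 11 → value 123, running total 123.00
- D (178/24 per unit): 18 of 24 → value 18×178/24 = 133.5000, running total 256.50
Total 256.50.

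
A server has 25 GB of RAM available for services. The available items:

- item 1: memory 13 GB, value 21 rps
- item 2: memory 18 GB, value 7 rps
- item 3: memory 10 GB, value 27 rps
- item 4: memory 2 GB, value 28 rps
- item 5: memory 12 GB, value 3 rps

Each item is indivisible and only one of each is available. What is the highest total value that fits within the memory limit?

This is a 0/1 knapsack; check combinations near the capacity.
- item 1+item 3+item 4: memory 13+10+2=25, value 21+27+28=76
- item 3+item 4+item 5: memory 10+2+12=24, value 27+28+3=58
- item 3+item 4: memory 10+2=12, value 27+28=55
Best: 76 rps.

76 rps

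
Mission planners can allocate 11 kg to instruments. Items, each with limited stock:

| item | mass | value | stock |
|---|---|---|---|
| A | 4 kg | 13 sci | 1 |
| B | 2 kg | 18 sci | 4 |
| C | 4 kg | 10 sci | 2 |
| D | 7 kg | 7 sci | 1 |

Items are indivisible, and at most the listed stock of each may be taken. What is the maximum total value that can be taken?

Best selections within mass 11 and stock limits:
- 4×B: mass 8, value 72
- 1×A + 3×B: mass 10, value 67
- 3×B + 1×C: mass 10, value 64
- 3×B: mass 6, value 54
Best: 72 sci.

72 sci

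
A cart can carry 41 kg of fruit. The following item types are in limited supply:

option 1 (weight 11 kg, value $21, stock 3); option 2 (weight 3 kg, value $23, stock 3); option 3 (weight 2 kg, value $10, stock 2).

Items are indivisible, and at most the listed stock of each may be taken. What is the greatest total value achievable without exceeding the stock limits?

Top feasible selections:
- 2×option 1 + 3×option 2 + 2×option 3: weight 35, value 131
- 2×option 1 + 3×option 2 + 1×option 3: weight 33, value 121
- 3×option 1 + 2×option 2 + 1×option 3: weight 41, value 119
Best: $131.

$131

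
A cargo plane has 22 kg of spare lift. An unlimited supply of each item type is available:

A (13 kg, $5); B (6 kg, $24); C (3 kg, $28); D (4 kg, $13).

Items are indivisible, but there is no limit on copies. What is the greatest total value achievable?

Best value-per-unit is C at 28/3, and filling with it alone uses weight 7×3=21. No mix of the others beats 7×28 = 196.

$196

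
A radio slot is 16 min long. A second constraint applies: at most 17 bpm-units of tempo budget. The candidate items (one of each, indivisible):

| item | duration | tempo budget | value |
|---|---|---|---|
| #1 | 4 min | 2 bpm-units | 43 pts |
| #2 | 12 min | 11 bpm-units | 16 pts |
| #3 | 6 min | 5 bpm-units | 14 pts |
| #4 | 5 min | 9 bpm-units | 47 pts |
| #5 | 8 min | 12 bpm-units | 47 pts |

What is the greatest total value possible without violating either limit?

Feasible sets respecting both limits:
- #1+#3+#4: duration 15, tempo budget 16, value 104
- #1+#4: duration 9, tempo budget 11, value 90
- #1+#5: duration 12, tempo budget 14, value 90
Best: 104 pts.

104 pts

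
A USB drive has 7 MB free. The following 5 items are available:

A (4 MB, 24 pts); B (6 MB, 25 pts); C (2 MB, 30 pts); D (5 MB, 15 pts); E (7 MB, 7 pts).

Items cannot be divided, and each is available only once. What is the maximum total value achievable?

This is a 0/1 knapsack; check combinations near the capacity.
- A+C: size 4+2=6, value 24+30=54
- C+D: size 2+5=7, value 30+15=45
- C: size 2, value 30
Best: 54 pts.

54 pts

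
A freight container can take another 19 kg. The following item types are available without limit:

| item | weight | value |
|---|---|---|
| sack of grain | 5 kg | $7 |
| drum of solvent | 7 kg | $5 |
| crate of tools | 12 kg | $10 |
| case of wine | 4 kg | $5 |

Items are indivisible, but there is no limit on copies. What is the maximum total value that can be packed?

Best value-per-unit is sack of grain at 7/5; filling with it alone gives 3×7 = 21.
Optimal mix: 3×sack of grain + 1×case of wine → weight 19, value 26.

$26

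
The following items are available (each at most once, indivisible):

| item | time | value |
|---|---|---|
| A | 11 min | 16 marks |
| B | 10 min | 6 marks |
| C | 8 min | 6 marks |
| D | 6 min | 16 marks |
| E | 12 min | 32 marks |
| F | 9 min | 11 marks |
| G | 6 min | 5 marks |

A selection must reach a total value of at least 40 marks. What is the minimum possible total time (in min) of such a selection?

18

Subsets with value ≥ 40, sorted by total time:
- D+E: time 18, value 48
- E+F: time 21, value 43
Minimum time: 18 min.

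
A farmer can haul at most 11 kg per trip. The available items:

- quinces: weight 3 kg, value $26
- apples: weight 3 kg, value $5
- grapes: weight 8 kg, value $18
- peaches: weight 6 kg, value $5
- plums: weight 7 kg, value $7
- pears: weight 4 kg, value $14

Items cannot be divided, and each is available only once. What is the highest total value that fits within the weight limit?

$45

Check high-value combinations within 11 kg:
- quinces+apples+pears: weight 3+3+4=10, value 26+5+14=45
- quinces+grapes: weight 3+8=11, value 26+18=44
- quinces+pears: weight 3+4=7, value 26+14=40
Best: $45.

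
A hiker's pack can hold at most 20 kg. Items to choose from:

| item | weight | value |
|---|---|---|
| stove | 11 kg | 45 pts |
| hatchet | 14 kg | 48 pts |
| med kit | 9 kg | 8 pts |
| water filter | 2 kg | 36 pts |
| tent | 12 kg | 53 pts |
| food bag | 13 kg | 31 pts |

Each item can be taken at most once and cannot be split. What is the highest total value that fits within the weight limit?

89 pts

This is a 0/1 knapsack; check combinations near the capacity.
- water filter+tent: weight 2+12=14, value 36+53=89
- hatchet+water filter: weight 14+2=16, value 48+36=84
- stove+water filter: weight 11+2=13, value 45+36=81
Best: 89 pts.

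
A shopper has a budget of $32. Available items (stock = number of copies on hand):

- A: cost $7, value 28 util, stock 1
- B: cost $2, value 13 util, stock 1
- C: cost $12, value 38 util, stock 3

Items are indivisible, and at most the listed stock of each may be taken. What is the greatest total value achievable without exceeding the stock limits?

104 util

Best selections within cost 32 and stock limits:
- 1×A + 2×C: cost 31, value 104
- 1×B + 2×C: cost 26, value 89
Best: 104 util.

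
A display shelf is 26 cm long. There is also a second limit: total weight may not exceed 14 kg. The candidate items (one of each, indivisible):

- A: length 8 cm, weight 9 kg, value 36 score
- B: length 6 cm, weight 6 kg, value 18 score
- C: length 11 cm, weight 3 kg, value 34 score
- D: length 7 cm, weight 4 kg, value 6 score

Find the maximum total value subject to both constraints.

Feasible sets respecting both limits:
- A+C: length 19, weight 12, value 70
- B+C+D: length 24, weight 13, value 58
- B+C: length 17, weight 9, value 52
- A+D: length 15, weight 13, value 42
Best: 70 score.

70 score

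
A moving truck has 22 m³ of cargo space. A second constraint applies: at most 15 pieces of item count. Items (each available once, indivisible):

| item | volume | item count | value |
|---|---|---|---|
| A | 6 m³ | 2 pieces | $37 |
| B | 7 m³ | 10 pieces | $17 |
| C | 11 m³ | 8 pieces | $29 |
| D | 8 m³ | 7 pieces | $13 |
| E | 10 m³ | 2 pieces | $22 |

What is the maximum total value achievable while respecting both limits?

$66

Feasible sets respecting both limits:
- A+C: volume 17, item count 10, value 66
- A+E: volume 16, item count 4, value 59
- A+B: volume 13, item count 12, value 54
Best: $66.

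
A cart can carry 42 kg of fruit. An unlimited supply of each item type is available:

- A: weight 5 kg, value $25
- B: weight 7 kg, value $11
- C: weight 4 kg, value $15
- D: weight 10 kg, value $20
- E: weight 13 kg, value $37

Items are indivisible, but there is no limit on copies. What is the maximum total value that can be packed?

Best value-per-unit is A at 25/5, and filling with it alone uses weight 8×5=40. No mix of the others beats 8×25 = 200.

$200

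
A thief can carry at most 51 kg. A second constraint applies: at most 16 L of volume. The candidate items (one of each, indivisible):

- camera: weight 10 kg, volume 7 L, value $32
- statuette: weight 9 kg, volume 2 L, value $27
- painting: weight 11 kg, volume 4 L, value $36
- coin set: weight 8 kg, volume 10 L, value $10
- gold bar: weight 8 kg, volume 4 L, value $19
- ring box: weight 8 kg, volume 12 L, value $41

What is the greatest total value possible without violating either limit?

Feasible sets respecting both limits:
- camera+statuette+painting: weight 30, volume 13, value 95
- camera+painting+gold bar: weight 29, volume 15, value 87
- statuette+painting+gold bar: weight 28, volume 10, value 82
- camera+statuette+gold bar: weight 27, volume 13, value 78
Best: $95.

$95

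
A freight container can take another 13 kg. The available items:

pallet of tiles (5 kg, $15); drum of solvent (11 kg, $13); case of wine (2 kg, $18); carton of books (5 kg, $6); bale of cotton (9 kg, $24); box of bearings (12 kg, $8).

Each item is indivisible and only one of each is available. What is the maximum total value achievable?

Check high-value combinations within 13 kg:
- case of wine+bale of cotton: weight 2+9=11, value 18+24=42
- pallet of tiles+case of wine+carton of books: weight 5+2+5=12, value 15+18+6=39
- pallet of tiles+case of wine: weight 5+2=7, value 15+18=33
- drum of solvent+case of wine: weight 11+2=13, value 13+18=31
- case of wine+carton of books: weight 2+5=7, value 18+6=24
Best: $42.

$42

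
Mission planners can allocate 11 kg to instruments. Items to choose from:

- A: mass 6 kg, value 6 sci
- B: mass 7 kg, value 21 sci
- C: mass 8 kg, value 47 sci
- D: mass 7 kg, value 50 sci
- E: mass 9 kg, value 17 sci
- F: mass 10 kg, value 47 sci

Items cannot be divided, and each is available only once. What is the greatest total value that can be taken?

50 sci

This is a 0/1 knapsack; check combinations near the capacity.
- D: mass 7, value 50
- C: mass 8, value 47
- F: mass 10, value 47
Best: 50 sci.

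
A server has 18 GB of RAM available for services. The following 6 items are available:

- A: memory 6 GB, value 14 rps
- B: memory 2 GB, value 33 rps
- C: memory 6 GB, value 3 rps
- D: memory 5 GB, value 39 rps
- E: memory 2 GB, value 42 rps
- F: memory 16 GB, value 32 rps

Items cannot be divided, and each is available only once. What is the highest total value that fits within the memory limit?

128 rps

Check high-value combinations within 18 GB:
- A+B+D+E: memory 6+2+5+2=15, value 14+33+39+42=128
- B+C+D+E: memory 2+6+5+2=15, value 33+3+39+42=117
- B+D+E: memory 2+5+2=9, value 33+39+42=114
Best: 128 rps.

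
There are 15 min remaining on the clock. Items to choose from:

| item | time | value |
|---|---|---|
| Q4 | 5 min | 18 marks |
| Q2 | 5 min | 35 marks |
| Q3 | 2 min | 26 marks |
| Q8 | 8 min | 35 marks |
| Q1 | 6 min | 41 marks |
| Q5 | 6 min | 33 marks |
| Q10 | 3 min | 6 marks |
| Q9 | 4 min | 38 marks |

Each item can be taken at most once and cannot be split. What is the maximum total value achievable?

Check high-value combinations within 15 min:
- Q2+Q1+Q9: time 5+6+4=15, value 35+41+38=114
- Q3+Q1+Q10+Q9: time 2+6+3+4=15, value 26+41+6+38=111
- Q2+Q5+Q9: time 5+6+4=15, value 35+33+38=106
- Q3+Q1+Q9: time 2+6+4=12, value 26+41+38=105
Best: 114 marks.

114 marks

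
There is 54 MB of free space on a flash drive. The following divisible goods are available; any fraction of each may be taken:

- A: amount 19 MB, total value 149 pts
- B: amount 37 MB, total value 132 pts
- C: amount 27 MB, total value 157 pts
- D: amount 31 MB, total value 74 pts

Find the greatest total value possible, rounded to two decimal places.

334.54

Take in order of value per unit:
- A (149/19 per unit): all 19 → value 149, running total 149.00
- C (157/27 per unit): all 27 → value 157, running total 306.00
- B (132/37 per unit): 8 of 37 → value 8×132/37 = 28.5405, running total 334.54
Total 334.54.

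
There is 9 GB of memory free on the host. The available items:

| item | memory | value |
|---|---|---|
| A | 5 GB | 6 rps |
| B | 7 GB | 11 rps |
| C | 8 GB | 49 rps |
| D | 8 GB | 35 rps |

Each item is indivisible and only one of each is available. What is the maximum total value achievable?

49 rps

Check high-value combinations within 9 GB:
- C: memory 8, value 49
- D: memory 8, value 35
- B: memory 7, value 11
Best: 49 rps.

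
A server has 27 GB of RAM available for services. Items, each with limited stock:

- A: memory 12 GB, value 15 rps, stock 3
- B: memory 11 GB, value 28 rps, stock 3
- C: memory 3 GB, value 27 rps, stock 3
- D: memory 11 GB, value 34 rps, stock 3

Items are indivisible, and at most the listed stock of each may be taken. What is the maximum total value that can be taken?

115 rps

Best selections within memory 27 and stock limits:
- 3×C + 1×D: memory 20, value 115
- 1×B + 3×C: memory 20, value 109
- 1×A + 3×C: memory 21, value 96
Best: 115 rps.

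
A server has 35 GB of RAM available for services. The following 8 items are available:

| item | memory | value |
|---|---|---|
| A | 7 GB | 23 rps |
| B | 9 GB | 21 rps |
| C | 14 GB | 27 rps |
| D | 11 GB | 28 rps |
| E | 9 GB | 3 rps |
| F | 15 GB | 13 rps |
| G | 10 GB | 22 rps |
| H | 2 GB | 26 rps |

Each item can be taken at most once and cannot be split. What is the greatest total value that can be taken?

104 rps

Check high-value combinations within 35 GB:
- A+C+D+H: memory 7+14+11+2=34, value 23+27+28+26=104
- A+D+G+H: memory 7+11+10+2=30, value 23+28+22+26=99
- A+B+D+H: memory 7+9+11+2=29, value 23+21+28+26=98
- A+C+G+H: memory 7+14+10+2=33, value 23+27+22+26=98
- A+B+C+H: memory 7+9+14+2=32, value 23+21+27+26=97
Best: 104 rps.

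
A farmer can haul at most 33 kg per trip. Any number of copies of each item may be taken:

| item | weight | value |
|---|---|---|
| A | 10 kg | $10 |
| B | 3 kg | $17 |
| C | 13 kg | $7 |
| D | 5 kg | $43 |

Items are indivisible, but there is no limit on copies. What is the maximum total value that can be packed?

Best value-per-unit is D at 43/5; filling with it alone gives 6×43 = 258.
Optimal mix: 1×B + 6×D → weight 33, value 275.

$275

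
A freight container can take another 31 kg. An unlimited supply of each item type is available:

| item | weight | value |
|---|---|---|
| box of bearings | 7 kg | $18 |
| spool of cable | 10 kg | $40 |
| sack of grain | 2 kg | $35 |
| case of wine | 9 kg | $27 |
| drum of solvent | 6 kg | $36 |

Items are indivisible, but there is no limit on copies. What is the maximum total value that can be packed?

$525

Best value-per-unit is sack of grain at 35/2, and filling with it alone uses weight 15×2=30. No mix of the others beats 15×35 = 525.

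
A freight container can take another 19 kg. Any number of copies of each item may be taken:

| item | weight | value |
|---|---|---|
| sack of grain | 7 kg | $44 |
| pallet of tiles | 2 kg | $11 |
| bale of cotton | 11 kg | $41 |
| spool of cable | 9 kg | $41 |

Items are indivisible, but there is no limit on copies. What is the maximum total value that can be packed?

$110

Best value-per-unit is sack of grain at 44/7; filling with it alone gives 2×44 = 88.
Optimal mix: 2×sack of grain + 2×pallet of tiles → weight 18, value 110.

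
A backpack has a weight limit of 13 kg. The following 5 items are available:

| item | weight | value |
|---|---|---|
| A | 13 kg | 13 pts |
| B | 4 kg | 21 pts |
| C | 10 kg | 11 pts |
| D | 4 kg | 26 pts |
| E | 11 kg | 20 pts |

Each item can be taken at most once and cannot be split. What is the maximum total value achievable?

47 pts

Check high-value combinations within 13 kg:
- B+D: weight 4+4=8, value 21+26=47
- D: weight 4, value 26
- B: weight 4, value 21
- E: weight 11, value 20
Best: 47 pts.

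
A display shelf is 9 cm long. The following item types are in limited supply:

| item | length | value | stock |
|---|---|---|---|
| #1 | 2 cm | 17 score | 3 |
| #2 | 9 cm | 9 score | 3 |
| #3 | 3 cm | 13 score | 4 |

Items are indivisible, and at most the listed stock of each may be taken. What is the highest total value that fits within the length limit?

Best selections within length 9 and stock limits:
- 3×#1 + 1×#3: length 9, value 64
- 3×#1: length 6, value 51
Best: 64 score.

64 score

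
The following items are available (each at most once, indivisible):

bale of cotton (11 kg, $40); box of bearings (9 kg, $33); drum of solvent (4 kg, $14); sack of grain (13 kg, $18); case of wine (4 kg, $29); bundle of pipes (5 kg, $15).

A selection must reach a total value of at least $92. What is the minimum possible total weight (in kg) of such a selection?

24

Subsets with value ≥ 92, sorted by total weight:
- bale of cotton+box of bearings+case of wine: weight 24, value 102
- bale of cotton+drum of solvent+case of wine+bundle of pipes: weight 24, value 98
Minimum weight: 24 kg.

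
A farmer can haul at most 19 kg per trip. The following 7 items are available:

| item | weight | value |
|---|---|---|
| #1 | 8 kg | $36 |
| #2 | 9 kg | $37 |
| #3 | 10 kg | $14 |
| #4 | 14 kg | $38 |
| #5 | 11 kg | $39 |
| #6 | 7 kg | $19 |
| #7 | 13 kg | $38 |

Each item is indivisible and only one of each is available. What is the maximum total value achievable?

$75

Check high-value combinations within 19 kg:
- #1+#5: weight 8+11=19, value 36+39=75
- #1+#2: weight 8+9=17, value 36+37=73
- #5+#6: weight 11+7=18, value 39+19=58
- #2+#6: weight 9+7=16, value 37+19=56
Best: $75.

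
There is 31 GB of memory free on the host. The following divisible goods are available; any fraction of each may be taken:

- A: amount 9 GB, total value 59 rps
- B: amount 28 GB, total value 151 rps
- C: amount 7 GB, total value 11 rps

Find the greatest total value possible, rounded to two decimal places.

177.64

Take in order of value per unit:
- A (59/9 per unit): all 9 → value 59, running total 59.00
- B (151/28 per unit): 22 of 28 → value 22×151/28 = 118.6429, running total 177.64
Total 177.64.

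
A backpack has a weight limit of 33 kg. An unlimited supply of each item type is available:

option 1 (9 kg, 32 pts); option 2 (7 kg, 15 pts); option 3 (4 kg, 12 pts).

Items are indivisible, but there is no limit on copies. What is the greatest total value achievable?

108 pts

Best value-per-unit is option 1 at 32/9; filling with it alone gives 3×32 = 96.
Optimal mix: 3×option 1 + 1×option 3 → weight 31, value 108.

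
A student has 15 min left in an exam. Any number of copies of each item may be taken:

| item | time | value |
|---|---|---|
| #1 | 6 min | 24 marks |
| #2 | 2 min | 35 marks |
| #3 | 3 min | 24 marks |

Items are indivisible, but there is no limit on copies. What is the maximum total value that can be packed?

245 marks

Best value-per-unit is #2 at 35/2, and filling with it alone uses time 7×2=14. No mix of the others beats 7×35 = 245.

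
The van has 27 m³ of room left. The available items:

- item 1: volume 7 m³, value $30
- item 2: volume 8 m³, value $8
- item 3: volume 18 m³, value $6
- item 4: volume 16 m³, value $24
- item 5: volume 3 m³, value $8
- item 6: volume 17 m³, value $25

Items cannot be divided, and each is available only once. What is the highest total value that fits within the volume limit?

$63

This is a 0/1 knapsack; check combinations near the capacity.
- item 1+item 5+item 6: volume 7+3+17=27, value 30+8+25=63
- item 1+item 4+item 5: volume 7+16+3=26, value 30+24+8=62
- item 1+item 6: volume 7+17=24, value 30+25=55
- item 1+item 4: volume 7+16=23, value 30+24=54
- item 1+item 2+item 5: volume 7+8+3=18, value 30+8+8=46
Best: $63.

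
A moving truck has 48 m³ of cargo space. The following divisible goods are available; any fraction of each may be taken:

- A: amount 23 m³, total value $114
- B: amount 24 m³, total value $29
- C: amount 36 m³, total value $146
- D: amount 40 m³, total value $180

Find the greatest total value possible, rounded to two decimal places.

Take in order of value per unit:
- A (114/23 per unit): all 23 → value 114, running total 114.00
- D (180/40 per unit): 25 of 40 → value 25×180/40 = 112.5000, running total 226.50
Total 226.50.

226.50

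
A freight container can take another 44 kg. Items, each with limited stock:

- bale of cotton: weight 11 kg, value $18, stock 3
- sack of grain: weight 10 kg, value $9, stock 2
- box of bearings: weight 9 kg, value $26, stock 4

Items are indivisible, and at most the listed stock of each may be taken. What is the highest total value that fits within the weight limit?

$104

Best selections within weight 44 and stock limits:
- 4×box of bearings: weight 36, value 104
- 1×bale of cotton + 3×box of bearings: weight 38, value 96
- 2×bale of cotton + 2×box of bearings: weight 40, value 88
- 1×sack of grain + 3×box of bearings: weight 37, value 87
Best: $104.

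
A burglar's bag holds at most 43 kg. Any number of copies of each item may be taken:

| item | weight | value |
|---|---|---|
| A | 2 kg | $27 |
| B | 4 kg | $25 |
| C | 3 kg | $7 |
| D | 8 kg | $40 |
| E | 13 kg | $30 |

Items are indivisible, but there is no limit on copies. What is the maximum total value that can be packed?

Best value-per-unit is A at 27/2, and filling with it alone uses weight 21×2=42. No mix of the others beats 21×27 = 567.

$567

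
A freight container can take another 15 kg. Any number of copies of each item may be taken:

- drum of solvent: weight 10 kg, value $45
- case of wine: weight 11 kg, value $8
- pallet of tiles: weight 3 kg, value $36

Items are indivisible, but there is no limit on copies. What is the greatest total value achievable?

Best value-per-unit is pallet of tiles at 36/3, and filling with it alone uses weight 5×3=15. No mix of the others beats 5×36 = 180.

$180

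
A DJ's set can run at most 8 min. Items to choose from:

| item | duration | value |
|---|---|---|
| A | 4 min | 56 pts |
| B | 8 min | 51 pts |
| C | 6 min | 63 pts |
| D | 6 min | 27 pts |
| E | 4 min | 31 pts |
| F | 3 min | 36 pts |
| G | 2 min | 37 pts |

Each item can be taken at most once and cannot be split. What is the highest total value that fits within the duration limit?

Check high-value combinations within 8 min:
- C+G: duration 6+2=8, value 63+37=100
- A+G: duration 4+2=6, value 56+37=93
- A+F: duration 4+3=7, value 56+36=92
Best: 100 pts.

100 pts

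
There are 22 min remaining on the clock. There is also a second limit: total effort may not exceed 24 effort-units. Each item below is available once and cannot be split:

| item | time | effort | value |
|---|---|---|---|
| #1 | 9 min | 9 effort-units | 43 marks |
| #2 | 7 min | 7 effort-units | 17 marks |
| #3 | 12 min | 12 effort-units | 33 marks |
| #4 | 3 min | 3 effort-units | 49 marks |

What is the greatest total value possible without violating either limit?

Feasible sets respecting both limits:
- #1+#2+#4: time 19, effort 19, value 109
- #2+#3+#4: time 22, effort 22, value 99
- #1+#4: time 12, effort 12, value 92
Best: 109 marks.

109 marks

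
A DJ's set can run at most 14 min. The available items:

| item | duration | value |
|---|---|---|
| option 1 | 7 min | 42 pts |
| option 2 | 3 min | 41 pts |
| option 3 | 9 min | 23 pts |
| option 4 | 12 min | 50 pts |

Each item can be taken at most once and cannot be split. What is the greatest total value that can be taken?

83 pts

Check high-value combinations within 14 min:
- option 1+option 2: duration 7+3=10, value 42+41=83
- option 2+option 3: duration 3+9=12, value 41+23=64
- option 4: duration 12, value 50
Best: 83 pts.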